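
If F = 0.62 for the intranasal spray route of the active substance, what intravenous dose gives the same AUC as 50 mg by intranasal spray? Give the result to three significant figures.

Systemic exposure from an extravascular dose = F × D_ev, so the equivalent IV dose is F × D_ev.
D_iv = F × D_ev = 0.62 × 50 = 31 mg

D_iv = 31.0 mg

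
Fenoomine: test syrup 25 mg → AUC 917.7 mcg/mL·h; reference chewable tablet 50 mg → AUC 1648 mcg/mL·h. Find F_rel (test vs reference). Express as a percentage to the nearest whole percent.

F_rel = (AUC_test/D_test) / (AUC_ref/D_ref)
      = (917.7/25) / (1648/50)
      = 36.708 / 32.96 = 1.1137 = 111.37%

F_rel = 111%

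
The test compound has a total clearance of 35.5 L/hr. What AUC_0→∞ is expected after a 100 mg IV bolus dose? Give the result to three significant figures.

AUC_0→∞ = Dose_iv / CL
        = 100 / 35.5 = 2.8169 mg/L·hr

AUC = 2.82 mg/L·hr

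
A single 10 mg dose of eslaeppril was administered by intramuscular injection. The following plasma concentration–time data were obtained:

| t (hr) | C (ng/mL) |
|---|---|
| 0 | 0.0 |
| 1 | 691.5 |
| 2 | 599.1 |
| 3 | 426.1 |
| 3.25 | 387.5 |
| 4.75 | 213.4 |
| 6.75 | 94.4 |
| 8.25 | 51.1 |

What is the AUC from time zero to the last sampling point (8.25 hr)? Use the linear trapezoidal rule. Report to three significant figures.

AUC = 2470 ng/mL·hr

Trapezoidal AUC_0→8.25:
  [0→1]: (0.0+691.5)/2 × 1 = 345.75
  [1→2]: (691.5+599.1)/2 × 1 = 645.3
  [2→3]: (599.1+426.1)/2 × 1 = 512.6
  [3→3.25]: (426.1+387.5)/2 × 0.25 = 101.7
  [3.25→4.75]: (387.5+213.4)/2 × 1.5 = 450.675
  [4.75→6.75]: (213.4+94.4)/2 × 2 = 307.8
  [6.75→8.25]: (94.4+51.1)/2 × 1.5 = 109.125
  Sum = 2472.95 ng/mL·hr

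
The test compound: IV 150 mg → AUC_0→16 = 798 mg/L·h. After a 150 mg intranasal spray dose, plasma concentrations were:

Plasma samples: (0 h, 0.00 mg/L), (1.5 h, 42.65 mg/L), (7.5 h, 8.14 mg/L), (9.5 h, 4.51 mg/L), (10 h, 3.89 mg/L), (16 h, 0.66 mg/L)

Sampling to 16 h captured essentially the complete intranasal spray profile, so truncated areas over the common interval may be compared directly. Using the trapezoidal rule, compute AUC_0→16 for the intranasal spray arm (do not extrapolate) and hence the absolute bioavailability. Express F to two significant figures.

Trapezoidal AUC_0→16 (intranasal spray):
  [0→1.5]: (0.00+42.65)/2 × 1.5 = 31.9875
  [1.5→7.5]: (42.65+8.14)/2 × 6 = 152.37
  [7.5→9.5]: (8.14+4.51)/2 × 2 = 12.65
  [9.5→10]: (4.51+3.89)/2 × 0.5 = 2.1
  [10→16]: (3.89+0.66)/2 × 6 = 13.65
  Sum = 212.7575 mg/L·h
F = (AUC_ev/D_ev)/(AUC_iv/D_iv) = (212.7575/150)/(798/150) = 1.41838/5.32 = 0.2666

F = 0.27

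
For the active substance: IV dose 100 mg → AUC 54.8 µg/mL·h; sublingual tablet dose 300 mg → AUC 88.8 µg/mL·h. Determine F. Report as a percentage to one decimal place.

F = (AUC_ev / D_ev) / (AUC_iv / D_iv)
  = (88.8/300) / (54.8/100)
  = 0.296 / 0.548 = 0.5401
  = 54.01%

F = 54.0%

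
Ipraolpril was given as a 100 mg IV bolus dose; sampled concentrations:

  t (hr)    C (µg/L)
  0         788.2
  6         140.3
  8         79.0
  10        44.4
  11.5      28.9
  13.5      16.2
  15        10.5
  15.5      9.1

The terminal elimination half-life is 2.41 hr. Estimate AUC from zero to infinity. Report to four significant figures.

Trapezoidal AUC_0→15.5:
  [0→6]: (788.2+140.3)/2 × 6 = 2785.5
  [6→8]: (140.3+79.0)/2 × 2 = 219.3
  [8→10]: (79.0+44.4)/2 × 2 = 123.4
  [10→11.5]: (44.4+28.9)/2 × 1.5 = 54.975
  [11.5→13.5]: (28.9+16.2)/2 × 2 = 45.1
  [13.5→15]: (16.2+10.5)/2 × 1.5 = 20.025
  [15→15.5]: (10.5+9.1)/2 × 0.5 = 4.9
  Sum = 3253.2 µg/L·hr
k_e = ln2 / t½ = 0.693147 / 2.41 = 0.2876 hr^-1
Extrapolated tail: C_last / k_e = 9.1 / 0.2876 = 31.641
AUC_0→∞ = 3253.2 + 31.641 = 3284.841 µg/L·hr

AUC = 3285 µg/L·hr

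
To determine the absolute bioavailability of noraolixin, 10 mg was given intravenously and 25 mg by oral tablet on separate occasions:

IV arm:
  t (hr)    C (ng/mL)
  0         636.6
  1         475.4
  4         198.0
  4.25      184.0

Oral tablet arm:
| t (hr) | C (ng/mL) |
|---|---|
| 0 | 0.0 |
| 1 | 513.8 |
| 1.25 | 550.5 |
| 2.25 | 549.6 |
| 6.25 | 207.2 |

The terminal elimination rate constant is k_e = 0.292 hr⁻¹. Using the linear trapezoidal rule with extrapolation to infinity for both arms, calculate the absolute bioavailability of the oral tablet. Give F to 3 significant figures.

Trapezoidal AUC_0→4.25 (IV):
  [0→1]: (636.6+475.4)/2 × 1 = 556.0
  [1→4]: (475.4+198.0)/2 × 3 = 1010.1
  [4→4.25]: (198.0+184.0)/2 × 0.25 = 47.75
  Sum = 1613.85 ng/mL·hr
IV tail: 184.0/0.292 = 630.137; AUC_iv,0→∞ = 1613.85 + 630.137 = 2243.987 ng/mL·hr
Trapezoidal AUC_0→6.25 (oral tablet):
  [0→1]: (0.0+513.8)/2 × 1 = 256.9
  [1→1.25]: (513.8+550.5)/2 × 0.25 = 133.0375
  [1.25→2.25]: (550.5+549.6)/2 × 1 = 550.05
  [2.25→6.25]: (549.6+207.2)/2 × 4 = 1513.6
  Sum = 2453.5875 ng/mL·hr
oral tablet tail: 207.2/0.292 = 709.589; AUC_ev,0→∞ = 2453.5875 + 709.589 = 3163.1765 ng/mL·hr
F = (AUC_ev/D_ev)/(AUC_iv/D_iv) = (3163.1765/25)/(2243.987/10) = 126.52706/224.3987 = 0.5638

F = 0.564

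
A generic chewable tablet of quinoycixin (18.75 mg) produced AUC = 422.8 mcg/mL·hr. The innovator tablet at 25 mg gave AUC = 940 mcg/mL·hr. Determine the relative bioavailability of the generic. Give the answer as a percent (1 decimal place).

F_rel = 60.0%

F_rel = (AUC_test/D_test) / (AUC_ref/D_ref)
      = (422.8/18.75) / (940/25)
      = 22.5493 / 37.6 = 0.5997 = 59.97%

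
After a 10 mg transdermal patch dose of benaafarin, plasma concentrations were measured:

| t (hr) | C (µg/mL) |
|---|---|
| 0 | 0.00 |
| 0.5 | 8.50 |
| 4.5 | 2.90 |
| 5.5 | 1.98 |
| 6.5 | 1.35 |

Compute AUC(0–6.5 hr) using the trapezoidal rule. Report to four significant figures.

AUC = 29.03 µg/mL·hr

Trapezoidal AUC_0→6.5:
  [0→0.5]: (0.00+8.50)/2 × 0.5 = 2.125
  [0.5→4.5]: (8.50+2.90)/2 × 4 = 22.8
  [4.5→5.5]: (2.90+1.98)/2 × 1 = 2.44
  [5.5→6.5]: (1.98+1.35)/2 × 1 = 1.665
  Sum = 29.03 µg/mL·hr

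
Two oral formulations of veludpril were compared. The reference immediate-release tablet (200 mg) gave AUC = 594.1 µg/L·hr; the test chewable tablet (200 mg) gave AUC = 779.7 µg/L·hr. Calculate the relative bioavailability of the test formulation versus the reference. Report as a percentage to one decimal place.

F_rel = (AUC_test/D_test) / (AUC_ref/D_ref)
      = (779.7/200) / (594.1/200)
      = 3.8985 / 2.9705 = 1.3124 = 131.24%

F_rel = 131.2%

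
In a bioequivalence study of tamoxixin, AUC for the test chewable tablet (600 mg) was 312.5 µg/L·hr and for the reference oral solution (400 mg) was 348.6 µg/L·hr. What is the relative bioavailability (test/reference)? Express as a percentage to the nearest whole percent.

F_rel = 60%

F_rel = (AUC_test/D_test) / (AUC_ref/D_ref)
      = (312.5/600) / (348.6/400)
      = 0.520833 / 0.8715 = 0.5976 = 59.76%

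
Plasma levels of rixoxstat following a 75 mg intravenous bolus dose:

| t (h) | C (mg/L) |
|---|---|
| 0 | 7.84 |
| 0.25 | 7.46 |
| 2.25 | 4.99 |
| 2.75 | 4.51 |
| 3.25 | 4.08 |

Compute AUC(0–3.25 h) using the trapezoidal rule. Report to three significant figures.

Trapezoidal AUC_0→3.25:
  [0→0.25]: (7.84+7.46)/2 × 0.25 = 1.9125
  [0.25→2.25]: (7.46+4.99)/2 × 2 = 12.45
  [2.25→2.75]: (4.99+4.51)/2 × 0.5 = 2.375
  [2.75→3.25]: (4.51+4.08)/2 × 0.5 = 2.1475
  Sum = 18.885 mg/L·h

AUC = 18.9 mg/L·h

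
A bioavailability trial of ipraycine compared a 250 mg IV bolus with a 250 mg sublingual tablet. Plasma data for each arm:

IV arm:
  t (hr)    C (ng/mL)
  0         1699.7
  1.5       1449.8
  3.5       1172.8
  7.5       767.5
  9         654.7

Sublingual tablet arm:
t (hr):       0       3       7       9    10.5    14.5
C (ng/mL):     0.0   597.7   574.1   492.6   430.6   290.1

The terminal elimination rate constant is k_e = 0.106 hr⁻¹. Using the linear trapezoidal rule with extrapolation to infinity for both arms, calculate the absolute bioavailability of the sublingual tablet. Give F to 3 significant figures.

Trapezoidal AUC_0→9 (IV):
  [0→1.5]: (1699.7+1449.8)/2 × 1.5 = 2362.125
  [1.5→3.5]: (1449.8+1172.8)/2 × 2 = 2622.6
  [3.5→7.5]: (1172.8+767.5)/2 × 4 = 3880.6
  [7.5→9]: (767.5+654.7)/2 × 1.5 = 1066.65
  Sum = 9931.975 ng/mL·hr
IV tail: 654.7/0.106 = 6176.415; AUC_iv,0→∞ = 9931.975 + 6176.415 = 16108.39 ng/mL·hr
Trapezoidal AUC_0→14.5 (sublingual tablet):
  [0→3]: (0.0+597.7)/2 × 3 = 896.55
  [3→7]: (597.7+574.1)/2 × 4 = 2343.6
  [7→9]: (574.1+492.6)/2 × 2 = 1066.7
  [9→10.5]: (492.6+430.6)/2 × 1.5 = 692.4
  [10.5→14.5]: (430.6+290.1)/2 × 4 = 1441.4
  Sum = 6440.65 ng/mL·hr
sublingual tablet tail: 290.1/0.106 = 2736.792; AUC_ev,0→∞ = 6440.65 + 2736.792 = 9177.442 ng/mL·hr
F = (AUC_ev/D_ev)/(AUC_iv/D_iv) = (9177.442/250)/(16108.39/250) = 36.709768/64.43356 = 0.5697

F = 0.570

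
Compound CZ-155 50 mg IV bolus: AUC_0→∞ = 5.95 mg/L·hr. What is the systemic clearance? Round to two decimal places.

CL = Dose_iv / AUC_0→∞
   = 50 / 5.95 = 8.40336 L/hr

CL = 8.40 L/hr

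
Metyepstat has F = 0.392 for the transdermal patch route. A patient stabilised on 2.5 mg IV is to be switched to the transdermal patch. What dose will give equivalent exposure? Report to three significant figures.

D_transdermal = 6.38 mg

For equal systemic exposure: F × D_ev = D_iv
D_ev = D_iv / F = 2.5 / 0.392 = 6.37755 mg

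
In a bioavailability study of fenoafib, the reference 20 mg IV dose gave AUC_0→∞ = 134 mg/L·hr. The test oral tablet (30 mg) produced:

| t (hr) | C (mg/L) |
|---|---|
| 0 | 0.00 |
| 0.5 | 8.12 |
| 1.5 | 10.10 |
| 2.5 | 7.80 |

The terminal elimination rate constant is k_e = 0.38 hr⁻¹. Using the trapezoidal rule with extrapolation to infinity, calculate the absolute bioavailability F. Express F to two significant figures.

Trapezoidal AUC_0→2.5 (oral tablet):
  [0→0.5]: (0.00+8.12)/2 × 0.5 = 2.03
  [0.5→1.5]: (8.12+10.10)/2 × 1 = 9.11
  [1.5→2.5]: (10.10+7.80)/2 × 1 = 8.95
  Sum = 20.09 mg/L·hr
Tail: C_last/k_e = 7.80/0.38 = 20.526
AUC_0→∞ (oral tablet) = 20.09 + 20.526 = 40.616 mg/L·hr
F = (AUC_ev/D_ev)/(AUC_iv/D_iv) = (40.616/30)/(134/20) = 1.35387/6.7 = 0.2021

F = 0.20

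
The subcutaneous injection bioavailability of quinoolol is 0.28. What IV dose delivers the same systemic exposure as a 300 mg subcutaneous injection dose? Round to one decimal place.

D_iv = 84.0 mg

Systemic exposure from an extravascular dose = F × D_ev, so the equivalent IV dose is F × D_ev.
D_iv = F × D_ev = 0.28 × 300 = 84 mg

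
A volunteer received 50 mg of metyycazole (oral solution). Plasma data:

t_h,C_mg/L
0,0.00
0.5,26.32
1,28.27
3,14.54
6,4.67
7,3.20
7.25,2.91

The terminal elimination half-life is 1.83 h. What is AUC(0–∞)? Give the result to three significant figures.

Trapezoidal AUC_0→7.25:
  [0→0.5]: (0.00+26.32)/2 × 0.5 = 6.58
  [0.5→1]: (26.32+28.27)/2 × 0.5 = 13.6475
  [1→3]: (28.27+14.54)/2 × 2 = 42.81
  [3→6]: (14.54+4.67)/2 × 3 = 28.815
  [6→7]: (4.67+3.20)/2 × 1 = 3.935
  [7→7.25]: (3.20+2.91)/2 × 0.25 = 0.76375
  Sum = 96.55125 mg/L·h
k_e = ln2 / t½ = 0.693147 / 1.83 = 0.3788 h^-1
Extrapolated tail: C_last / k_e = 2.91 / 0.3788 = 7.682
AUC_0→∞ = 96.55125 + 7.682 = 104.23325 mg/L·h

AUC = 104 mg/L·h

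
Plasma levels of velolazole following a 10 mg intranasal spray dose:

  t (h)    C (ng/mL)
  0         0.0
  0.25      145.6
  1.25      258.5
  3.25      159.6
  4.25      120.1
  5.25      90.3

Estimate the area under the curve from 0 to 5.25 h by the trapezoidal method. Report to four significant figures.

Trapezoidal AUC_0→5.25:
  [0→0.25]: (0.0+145.6)/2 × 0.25 = 18.2
  [0.25→1.25]: (145.6+258.5)/2 × 1 = 202.05
  [1.25→3.25]: (258.5+159.6)/2 × 2 = 418.1
  [3.25→4.25]: (159.6+120.1)/2 × 1 = 139.85
  [4.25→5.25]: (120.1+90.3)/2 × 1 = 105.2
  Sum = 883.4 ng/mL·h

AUC = 883.4 ng/mL·h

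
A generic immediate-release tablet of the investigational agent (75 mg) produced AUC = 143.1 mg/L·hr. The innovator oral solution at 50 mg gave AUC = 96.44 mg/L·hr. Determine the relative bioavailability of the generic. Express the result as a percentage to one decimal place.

F_rel = (AUC_test/D_test) / (AUC_ref/D_ref)
      = (143.1/75) / (96.44/50)
      = 1.908 / 1.9288 = 0.9892 = 98.92%

F_rel = 98.9%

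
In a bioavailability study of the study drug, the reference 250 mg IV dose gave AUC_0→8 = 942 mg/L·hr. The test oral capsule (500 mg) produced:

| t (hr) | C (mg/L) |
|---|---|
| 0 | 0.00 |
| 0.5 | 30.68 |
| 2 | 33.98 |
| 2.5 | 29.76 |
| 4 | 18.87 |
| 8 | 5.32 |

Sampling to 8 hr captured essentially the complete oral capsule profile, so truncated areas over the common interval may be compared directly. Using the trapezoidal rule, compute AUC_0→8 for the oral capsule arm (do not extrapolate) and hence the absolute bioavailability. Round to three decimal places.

F = 0.083

Trapezoidal AUC_0→8 (oral capsule):
  [0→0.5]: (0.00+30.68)/2 × 0.5 = 7.67
  [0.5→2]: (30.68+33.98)/2 × 1.5 = 48.495
  [2→2.5]: (33.98+29.76)/2 × 0.5 = 15.935
  [2.5→4]: (29.76+18.87)/2 × 1.5 = 36.4725
  [4→8]: (18.87+5.32)/2 × 4 = 48.38
  Sum = 156.9525 mg/L·hr
F = (AUC_ev/D_ev)/(AUC_iv/D_iv) = (156.9525/500)/(942/250) = 0.313905/3.768 = 0.0833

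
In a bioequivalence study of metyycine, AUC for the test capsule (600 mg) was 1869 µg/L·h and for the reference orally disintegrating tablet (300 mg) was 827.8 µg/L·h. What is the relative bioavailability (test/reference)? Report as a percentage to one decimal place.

F_rel = (AUC_test/D_test) / (AUC_ref/D_ref)
      = (1869/600) / (827.8/300)
      = 3.115 / 2.75933 = 1.1289 = 112.89%

F_rel = 112.9%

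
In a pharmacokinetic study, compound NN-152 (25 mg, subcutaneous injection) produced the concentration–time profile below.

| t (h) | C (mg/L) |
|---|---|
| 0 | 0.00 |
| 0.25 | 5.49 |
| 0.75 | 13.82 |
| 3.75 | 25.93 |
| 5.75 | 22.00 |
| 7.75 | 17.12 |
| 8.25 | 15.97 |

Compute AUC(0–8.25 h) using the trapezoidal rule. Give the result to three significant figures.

Trapezoidal AUC_0→8.25:
  [0→0.25]: (0.00+5.49)/2 × 0.25 = 0.68625
  [0.25→0.75]: (5.49+13.82)/2 × 0.5 = 4.8275
  [0.75→3.75]: (13.82+25.93)/2 × 3 = 59.625
  [3.75→5.75]: (25.93+22.00)/2 × 2 = 47.93
  [5.75→7.75]: (22.00+17.12)/2 × 2 = 39.12
  [7.75→8.25]: (17.12+15.97)/2 × 0.5 = 8.2725
  Sum = 160.46125 mg/L·h

AUC = 160 mg/L·h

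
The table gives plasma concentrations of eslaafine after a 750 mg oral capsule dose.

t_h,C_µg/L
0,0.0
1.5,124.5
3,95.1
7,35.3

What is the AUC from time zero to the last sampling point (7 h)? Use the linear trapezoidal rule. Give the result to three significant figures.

Trapezoidal AUC_0→7:
  [0→1.5]: (0.0+124.5)/2 × 1.5 = 93.375
  [1.5→3]: (124.5+95.1)/2 × 1.5 = 164.7
  [3→7]: (95.1+35.3)/2 × 4 = 260.8
  Sum = 518.875 µg/L·h

AUC = 519 µg/L·h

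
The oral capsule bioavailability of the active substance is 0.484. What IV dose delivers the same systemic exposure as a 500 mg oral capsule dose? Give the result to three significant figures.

D_iv = 242 mg

Systemic exposure from an extravascular dose = F × D_ev, so the equivalent IV dose is F × D_ev.
D_iv = F × D_ev = 0.484 × 500 = 242 mg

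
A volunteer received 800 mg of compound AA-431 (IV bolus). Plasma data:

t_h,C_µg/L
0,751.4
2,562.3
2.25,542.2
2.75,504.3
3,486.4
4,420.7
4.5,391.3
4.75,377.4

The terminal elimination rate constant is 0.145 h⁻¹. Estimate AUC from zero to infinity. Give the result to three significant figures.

AUC = 5190 µg/L·h

Trapezoidal AUC_0→4.75:
  [0→2]: (751.4+562.3)/2 × 2 = 1313.7
  [2→2.25]: (562.3+542.2)/2 × 0.25 = 138.0625
  [2.25→2.75]: (542.2+504.3)/2 × 0.5 = 261.625
  [2.75→3]: (504.3+486.4)/2 × 0.25 = 123.8375
  [3→4]: (486.4+420.7)/2 × 1 = 453.55
  [4→4.5]: (420.7+391.3)/2 × 0.5 = 203.0
  [4.5→4.75]: (391.3+377.4)/2 × 0.25 = 96.0875
  Sum = 2589.8625 µg/L·h
Extrapolated tail: C_last / k_e = 377.4 / 0.145 = 2602.759
AUC_0→∞ = 2589.8625 + 2602.759 = 5192.6215 µg/L·h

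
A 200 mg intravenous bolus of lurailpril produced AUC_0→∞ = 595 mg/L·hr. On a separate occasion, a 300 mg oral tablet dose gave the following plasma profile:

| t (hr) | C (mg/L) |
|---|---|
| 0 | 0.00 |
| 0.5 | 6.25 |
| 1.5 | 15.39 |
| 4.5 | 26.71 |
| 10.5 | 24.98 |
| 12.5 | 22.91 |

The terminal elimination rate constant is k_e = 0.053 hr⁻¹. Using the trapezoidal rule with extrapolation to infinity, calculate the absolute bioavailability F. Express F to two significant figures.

F = 0.80

Trapezoidal AUC_0→12.5 (oral tablet):
  [0→0.5]: (0.00+6.25)/2 × 0.5 = 1.5625
  [0.5→1.5]: (6.25+15.39)/2 × 1 = 10.82
  [1.5→4.5]: (15.39+26.71)/2 × 3 = 63.15
  [4.5→10.5]: (26.71+24.98)/2 × 6 = 155.07
  [10.5→12.5]: (24.98+22.91)/2 × 2 = 47.89
  Sum = 278.4925 mg/L·hr
Tail: C_last/k_e = 22.91/0.053 = 432.264
AUC_0→∞ (oral tablet) = 278.4925 + 432.264 = 710.7565 mg/L·hr
F = (AUC_ev/D_ev)/(AUC_iv/D_iv) = (710.7565/300)/(595/200) = 2.36919/2.975 = 0.7964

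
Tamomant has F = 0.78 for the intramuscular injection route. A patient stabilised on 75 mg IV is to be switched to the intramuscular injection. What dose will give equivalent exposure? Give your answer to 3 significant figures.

D_intramuscular = 96.2 mg

For equal systemic exposure: F × D_ev = D_iv
D_ev = D_iv / F = 75 / 0.78 = 96.1538 mg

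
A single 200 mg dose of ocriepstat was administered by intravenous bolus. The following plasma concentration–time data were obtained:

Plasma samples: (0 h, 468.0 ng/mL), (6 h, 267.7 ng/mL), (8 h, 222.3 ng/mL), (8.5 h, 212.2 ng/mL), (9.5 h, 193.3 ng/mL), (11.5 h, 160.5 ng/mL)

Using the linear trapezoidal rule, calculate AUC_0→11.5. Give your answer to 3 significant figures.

Trapezoidal AUC_0→11.5:
  [0→6]: (468.0+267.7)/2 × 6 = 2207.1
  [6→8]: (267.7+222.3)/2 × 2 = 490.0
  [8→8.5]: (222.3+212.2)/2 × 0.5 = 108.625
  [8.5→9.5]: (212.2+193.3)/2 × 1 = 202.75
  [9.5→11.5]: (193.3+160.5)/2 × 2 = 353.8
  Sum = 3362.275 ng/mL·h

AUC = 3360 ng/mL·h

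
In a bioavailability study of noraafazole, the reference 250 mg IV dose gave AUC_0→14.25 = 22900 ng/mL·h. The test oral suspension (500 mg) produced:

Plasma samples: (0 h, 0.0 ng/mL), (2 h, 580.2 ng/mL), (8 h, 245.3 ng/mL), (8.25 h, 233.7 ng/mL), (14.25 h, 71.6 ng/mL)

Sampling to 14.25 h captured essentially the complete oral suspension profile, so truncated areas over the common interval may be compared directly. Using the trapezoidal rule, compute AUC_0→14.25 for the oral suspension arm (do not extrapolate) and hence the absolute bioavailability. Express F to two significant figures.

Trapezoidal AUC_0→14.25 (oral suspension):
  [0→2]: (0.0+580.2)/2 × 2 = 580.2
  [2→8]: (580.2+245.3)/2 × 6 = 2476.5
  [8→8.25]: (245.3+233.7)/2 × 0.25 = 59.875
  [8.25→14.25]: (233.7+71.6)/2 × 6 = 915.9
  Sum = 4032.475 ng/mL·h
F = (AUC_ev/D_ev)/(AUC_iv/D_iv) = (4032.475/500)/(22900/250) = 8.06495/91.6 = 0.0880

F = 0.088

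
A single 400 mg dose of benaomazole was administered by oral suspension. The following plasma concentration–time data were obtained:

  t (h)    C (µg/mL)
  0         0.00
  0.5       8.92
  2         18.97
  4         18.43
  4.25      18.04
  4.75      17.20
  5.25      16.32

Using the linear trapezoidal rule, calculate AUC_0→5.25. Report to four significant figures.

Trapezoidal AUC_0→5.25:
  [0→0.5]: (0.00+8.92)/2 × 0.5 = 2.23
  [0.5→2]: (8.92+18.97)/2 × 1.5 = 20.9175
  [2→4]: (18.97+18.43)/2 × 2 = 37.4
  [4→4.25]: (18.43+18.04)/2 × 0.25 = 4.55875
  [4.25→4.75]: (18.04+17.20)/2 × 0.5 = 8.81
  [4.75→5.25]: (17.20+16.32)/2 × 0.5 = 8.38
  Sum = 82.29625 µg/mL·h

AUC = 82.30 µg/mL·h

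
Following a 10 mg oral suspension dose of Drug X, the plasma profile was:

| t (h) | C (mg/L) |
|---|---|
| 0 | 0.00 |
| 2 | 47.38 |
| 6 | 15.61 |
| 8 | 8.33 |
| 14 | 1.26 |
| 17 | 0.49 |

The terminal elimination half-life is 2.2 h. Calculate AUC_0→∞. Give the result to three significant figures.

AUC = 230 mg/L·h

Trapezoidal AUC_0→17:
  [0→2]: (0.00+47.38)/2 × 2 = 47.38
  [2→6]: (47.38+15.61)/2 × 4 = 125.98
  [6→8]: (15.61+8.33)/2 × 2 = 23.94
  [8→14]: (8.33+1.26)/2 × 6 = 28.77
  [14→17]: (1.26+0.49)/2 × 3 = 2.625
  Sum = 228.695 mg/L·h
k_e = ln2 / t½ = 0.693147 / 2.2 = 0.3151 h^-1
Extrapolated tail: C_last / k_e = 0.49 / 0.3151 = 1.555
AUC_0→∞ = 228.695 + 1.555 = 230.25 mg/L·h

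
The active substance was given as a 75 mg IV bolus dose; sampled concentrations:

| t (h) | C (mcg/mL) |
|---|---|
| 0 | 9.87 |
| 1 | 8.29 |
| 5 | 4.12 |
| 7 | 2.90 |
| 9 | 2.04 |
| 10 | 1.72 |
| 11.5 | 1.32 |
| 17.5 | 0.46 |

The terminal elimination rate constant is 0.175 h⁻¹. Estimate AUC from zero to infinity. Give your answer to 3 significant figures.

Trapezoidal AUC_0→17.5:
  [0→1]: (9.87+8.29)/2 × 1 = 9.08
  [1→5]: (8.29+4.12)/2 × 4 = 24.82
  [5→7]: (4.12+2.90)/2 × 2 = 7.02
  [7→9]: (2.90+2.04)/2 × 2 = 4.94
  [9→10]: (2.04+1.72)/2 × 1 = 1.88
  [10→11.5]: (1.72+1.32)/2 × 1.5 = 2.28
  [11.5→17.5]: (1.32+0.46)/2 × 6 = 5.34
  Sum = 55.36 mcg/mL·h
Extrapolated tail: C_last / k_e = 0.46 / 0.175 = 2.629
AUC_0→∞ = 55.36 + 2.629 = 57.989 mcg/mL·h

AUC = 58.0 mcg/mL·h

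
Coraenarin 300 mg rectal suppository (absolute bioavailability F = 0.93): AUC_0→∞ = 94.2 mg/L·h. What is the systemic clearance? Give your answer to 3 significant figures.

CL = F × Dose / AUC_0→∞
   = 0.93 × 300 / 94.2 = 2.96178 L/h

CL = 2.96 L/h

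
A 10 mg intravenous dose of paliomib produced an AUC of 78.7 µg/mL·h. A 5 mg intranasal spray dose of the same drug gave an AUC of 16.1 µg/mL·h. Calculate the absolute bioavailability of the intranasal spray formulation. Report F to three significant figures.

F = 0.409

F = (AUC_ev / D_ev) / (AUC_iv / D_iv)
  = (16.1/5) / (78.7/10)
  = 3.22 / 7.87 = 0.4091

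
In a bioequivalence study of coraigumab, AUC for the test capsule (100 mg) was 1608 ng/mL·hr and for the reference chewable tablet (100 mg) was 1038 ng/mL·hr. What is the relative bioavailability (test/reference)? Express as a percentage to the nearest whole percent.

F_rel = 155%

F_rel = (AUC_test/D_test) / (AUC_ref/D_ref)
      = (1608/100) / (1038/100)
      = 16.08 / 10.38 = 1.5491 = 154.91%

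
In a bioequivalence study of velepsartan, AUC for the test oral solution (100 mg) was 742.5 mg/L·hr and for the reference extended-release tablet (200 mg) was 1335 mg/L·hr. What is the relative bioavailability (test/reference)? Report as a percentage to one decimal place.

F_rel = 111.2%

F_rel = (AUC_test/D_test) / (AUC_ref/D_ref)
      = (742.5/100) / (1335/200)
      = 7.425 / 6.675 = 1.1124 = 111.24%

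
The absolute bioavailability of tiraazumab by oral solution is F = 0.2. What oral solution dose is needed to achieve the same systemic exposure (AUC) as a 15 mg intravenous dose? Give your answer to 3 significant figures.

For equal systemic exposure: F × D_ev = D_iv
D_ev = D_iv / F = 15 / 0.2 = 75 mg

D_oral = 75.0 mg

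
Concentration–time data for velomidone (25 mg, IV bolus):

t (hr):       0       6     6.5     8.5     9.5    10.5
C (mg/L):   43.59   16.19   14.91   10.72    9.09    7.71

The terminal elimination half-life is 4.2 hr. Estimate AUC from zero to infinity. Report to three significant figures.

Trapezoidal AUC_0→10.5:
  [0→6]: (43.59+16.19)/2 × 6 = 179.34
  [6→6.5]: (16.19+14.91)/2 × 0.5 = 7.775
  [6.5→8.5]: (14.91+10.72)/2 × 2 = 25.63
  [8.5→9.5]: (10.72+9.09)/2 × 1 = 9.905
  [9.5→10.5]: (9.09+7.71)/2 × 1 = 8.4
  Sum = 231.05 mg/L·hr
k_e = ln2 / t½ = 0.693147 / 4.2 = 0.1650 hr^-1
Extrapolated tail: C_last / k_e = 7.71 / 0.165 = 46.727
AUC_0→∞ = 231.05 + 46.727 = 277.777 mg/L·hr

AUC = 278 mg/L·hr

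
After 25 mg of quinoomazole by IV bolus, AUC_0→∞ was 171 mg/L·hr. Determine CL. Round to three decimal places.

CL = Dose_iv / AUC_0→∞
   = 25 / 171 = 0.146199 L/hr

CL = 0.146 L/hr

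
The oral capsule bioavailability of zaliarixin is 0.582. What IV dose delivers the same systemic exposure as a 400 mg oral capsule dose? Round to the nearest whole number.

D_iv = 233 mg

Systemic exposure from an extravascular dose = F × D_ev, so the equivalent IV dose is F × D_ev.
D_iv = F × D_ev = 0.582 × 400 = 232.8 mg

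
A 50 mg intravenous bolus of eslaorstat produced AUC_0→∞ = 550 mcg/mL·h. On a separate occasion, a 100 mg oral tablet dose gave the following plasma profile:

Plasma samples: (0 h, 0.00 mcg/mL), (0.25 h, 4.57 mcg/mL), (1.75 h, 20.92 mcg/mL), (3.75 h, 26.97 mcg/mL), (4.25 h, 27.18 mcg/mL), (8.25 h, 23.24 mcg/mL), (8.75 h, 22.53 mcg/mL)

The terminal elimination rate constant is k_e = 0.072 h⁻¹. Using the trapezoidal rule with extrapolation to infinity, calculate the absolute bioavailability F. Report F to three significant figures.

Trapezoidal AUC_0→8.75 (oral tablet):
  [0→0.25]: (0.00+4.57)/2 × 0.25 = 0.57125
  [0.25→1.75]: (4.57+20.92)/2 × 1.5 = 19.1175
  [1.75→3.75]: (20.92+26.97)/2 × 2 = 47.89
  [3.75→4.25]: (26.97+27.18)/2 × 0.5 = 13.5375
  [4.25→8.25]: (27.18+23.24)/2 × 4 = 100.84
  [8.25→8.75]: (23.24+22.53)/2 × 0.5 = 11.4425
  Sum = 193.39875 mcg/mL·h
Tail: C_last/k_e = 22.53/0.072 = 312.917
AUC_0→∞ (oral tablet) = 193.39875 + 312.917 = 506.31575 mcg/mL·h
F = (AUC_ev/D_ev)/(AUC_iv/D_iv) = (506.31575/100)/(550/50) = 5.0631575/11 = 0.4603

F = 0.460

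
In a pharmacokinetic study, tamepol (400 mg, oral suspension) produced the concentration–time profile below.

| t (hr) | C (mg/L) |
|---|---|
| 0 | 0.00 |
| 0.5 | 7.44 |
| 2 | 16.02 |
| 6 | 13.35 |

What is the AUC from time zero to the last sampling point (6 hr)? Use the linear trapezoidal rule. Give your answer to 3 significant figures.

Trapezoidal AUC_0→6:
  [0→0.5]: (0.00+7.44)/2 × 0.5 = 1.86
  [0.5→2]: (7.44+16.02)/2 × 1.5 = 17.595
  [2→6]: (16.02+13.35)/2 × 4 = 58.74
  Sum = 78.195 mg/L·hr

AUC = 78.2 mg/L·hr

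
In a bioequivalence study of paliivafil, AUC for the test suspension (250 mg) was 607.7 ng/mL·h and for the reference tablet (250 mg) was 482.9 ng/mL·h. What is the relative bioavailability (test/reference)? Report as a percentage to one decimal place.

F_rel = 125.8%

F_rel = (AUC_test/D_test) / (AUC_ref/D_ref)
      = (607.7/250) / (482.9/250)
      = 2.4308 / 1.9316 = 1.2584 = 125.84%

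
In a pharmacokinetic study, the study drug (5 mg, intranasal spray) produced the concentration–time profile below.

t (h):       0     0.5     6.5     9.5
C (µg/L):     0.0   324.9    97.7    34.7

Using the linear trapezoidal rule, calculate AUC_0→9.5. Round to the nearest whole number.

AUC = 1548 µg/L·h

Trapezoidal AUC_0→9.5:
  [0→0.5]: (0.0+324.9)/2 × 0.5 = 81.225
  [0.5→6.5]: (324.9+97.7)/2 × 6 = 1267.8
  [6.5→9.5]: (97.7+34.7)/2 × 3 = 198.6
  Sum = 1547.625 µg/L·h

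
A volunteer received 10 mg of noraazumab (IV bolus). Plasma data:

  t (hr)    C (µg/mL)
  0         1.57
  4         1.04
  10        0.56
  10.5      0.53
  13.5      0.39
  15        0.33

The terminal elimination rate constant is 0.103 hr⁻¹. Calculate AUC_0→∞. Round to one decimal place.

AUC = 15.4 µg/mL·hr

Trapezoidal AUC_0→15:
  [0→4]: (1.57+1.04)/2 × 4 = 5.22
  [4→10]: (1.04+0.56)/2 × 6 = 4.8
  [10→10.5]: (0.56+0.53)/2 × 0.5 = 0.2725
  [10.5→13.5]: (0.53+0.39)/2 × 3 = 1.38
  [13.5→15]: (0.39+0.33)/2 × 1.5 = 0.54
  Sum = 12.2125 µg/mL·hr
Extrapolated tail: C_last / k_e = 0.33 / 0.103 = 3.204
AUC_0→∞ = 12.2125 + 3.204 = 15.4165 µg/mL·hr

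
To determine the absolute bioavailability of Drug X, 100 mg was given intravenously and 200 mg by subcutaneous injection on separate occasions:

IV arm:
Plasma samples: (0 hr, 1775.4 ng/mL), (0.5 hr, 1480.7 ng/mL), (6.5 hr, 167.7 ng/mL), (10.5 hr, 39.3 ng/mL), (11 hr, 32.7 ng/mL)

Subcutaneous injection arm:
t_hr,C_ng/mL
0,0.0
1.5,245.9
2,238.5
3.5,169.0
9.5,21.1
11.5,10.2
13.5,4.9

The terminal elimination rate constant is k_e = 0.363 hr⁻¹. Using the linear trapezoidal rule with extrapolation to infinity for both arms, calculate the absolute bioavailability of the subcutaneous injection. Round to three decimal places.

F = 0.099

Trapezoidal AUC_0→11 (IV):
  [0→0.5]: (1775.4+1480.7)/2 × 0.5 = 814.025
  [0.5→6.5]: (1480.7+167.7)/2 × 6 = 4945.2
  [6.5→10.5]: (167.7+39.3)/2 × 4 = 414.0
  [10.5→11]: (39.3+32.7)/2 × 0.5 = 18.0
  Sum = 6191.225 ng/mL·hr
IV tail: 32.7/0.363 = 90.083; AUC_iv,0→∞ = 6191.225 + 90.083 = 6281.308 ng/mL·hr
Trapezoidal AUC_0→13.5 (subcutaneous injection):
  [0→1.5]: (0.0+245.9)/2 × 1.5 = 184.425
  [1.5→2]: (245.9+238.5)/2 × 0.5 = 121.1
  [2→3.5]: (238.5+169.0)/2 × 1.5 = 305.625
  [3.5→9.5]: (169.0+21.1)/2 × 6 = 570.3
  [9.5→11.5]: (21.1+10.2)/2 × 2 = 31.3
  [11.5→13.5]: (10.2+4.9)/2 × 2 = 15.1
  Sum = 1227.85 ng/mL·hr
subcutaneous injection tail: 4.9/0.363 = 13.499; AUC_ev,0→∞ = 1227.85 + 13.499 = 1241.349 ng/mL·hr
F = (AUC_ev/D_ev)/(AUC_iv/D_iv) = (1241.349/200)/(6281.308/100) = 6.206745/62.81308 = 0.0988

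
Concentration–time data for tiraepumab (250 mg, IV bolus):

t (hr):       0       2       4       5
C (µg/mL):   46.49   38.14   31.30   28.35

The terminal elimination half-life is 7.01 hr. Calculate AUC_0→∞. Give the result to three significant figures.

Trapezoidal AUC_0→5:
  [0→2]: (46.49+38.14)/2 × 2 = 84.63
  [2→4]: (38.14+31.30)/2 × 2 = 69.44
  [4→5]: (31.30+28.35)/2 × 1 = 29.825
  Sum = 183.895 µg/mL·hr
k_e = ln2 / t½ = 0.693147 / 7.01 = 0.0989 hr^-1
Extrapolated tail: C_last / k_e = 28.35 / 0.0989 = 286.653
AUC_0→∞ = 183.895 + 286.653 = 470.548 µg/mL·hr

AUC = 471 µg/mL·hr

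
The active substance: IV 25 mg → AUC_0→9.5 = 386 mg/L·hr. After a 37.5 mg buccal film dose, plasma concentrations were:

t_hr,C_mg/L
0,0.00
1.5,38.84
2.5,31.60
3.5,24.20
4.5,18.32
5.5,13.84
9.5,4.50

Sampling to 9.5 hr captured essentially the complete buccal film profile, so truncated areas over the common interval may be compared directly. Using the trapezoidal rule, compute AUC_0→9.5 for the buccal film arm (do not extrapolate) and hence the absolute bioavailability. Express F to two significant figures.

Trapezoidal AUC_0→9.5 (buccal film):
  [0→1.5]: (0.00+38.84)/2 × 1.5 = 29.13
  [1.5→2.5]: (38.84+31.60)/2 × 1 = 35.22
  [2.5→3.5]: (31.60+24.20)/2 × 1 = 27.9
  [3.5→4.5]: (24.20+18.32)/2 × 1 = 21.26
  [4.5→5.5]: (18.32+13.84)/2 × 1 = 16.08
  [5.5→9.5]: (13.84+4.50)/2 × 4 = 36.68
  Sum = 166.27 mg/L·hr
F = (AUC_ev/D_ev)/(AUC_iv/D_iv) = (166.27/37.5)/(386/25) = 4.43387/15.44 = 0.2872

F = 0.29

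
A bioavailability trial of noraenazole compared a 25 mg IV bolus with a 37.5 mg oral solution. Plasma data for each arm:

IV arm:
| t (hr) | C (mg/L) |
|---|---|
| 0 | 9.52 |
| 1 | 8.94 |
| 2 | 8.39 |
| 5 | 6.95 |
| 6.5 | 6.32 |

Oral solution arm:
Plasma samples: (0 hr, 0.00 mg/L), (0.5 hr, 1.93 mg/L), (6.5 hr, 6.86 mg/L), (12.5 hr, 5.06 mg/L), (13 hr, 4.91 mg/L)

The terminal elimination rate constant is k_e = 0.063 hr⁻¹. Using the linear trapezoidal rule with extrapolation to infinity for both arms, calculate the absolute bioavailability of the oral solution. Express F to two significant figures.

F = 0.63

Trapezoidal AUC_0→6.5 (IV):
  [0→1]: (9.52+8.94)/2 × 1 = 9.23
  [1→2]: (8.94+8.39)/2 × 1 = 8.665
  [2→5]: (8.39+6.95)/2 × 3 = 23.01
  [5→6.5]: (6.95+6.32)/2 × 1.5 = 9.9525
  Sum = 50.8575 mg/L·hr
IV tail: 6.32/0.063 = 100.317; AUC_iv,0→∞ = 50.8575 + 100.317 = 151.1745 mg/L·hr
Trapezoidal AUC_0→13 (oral solution):
  [0→0.5]: (0.00+1.93)/2 × 0.5 = 0.4825
  [0.5→6.5]: (1.93+6.86)/2 × 6 = 26.37
  [6.5→12.5]: (6.86+5.06)/2 × 6 = 35.76
  [12.5→13]: (5.06+4.91)/2 × 0.5 = 2.4925
  Sum = 65.105 mg/L·hr
oral solution tail: 4.91/0.063 = 77.937; AUC_ev,0→∞ = 65.105 + 77.937 = 143.042 mg/L·hr
F = (AUC_ev/D_ev)/(AUC_iv/D_iv) = (143.042/37.5)/(151.1745/25) = 3.81445/6.04698 = 0.6308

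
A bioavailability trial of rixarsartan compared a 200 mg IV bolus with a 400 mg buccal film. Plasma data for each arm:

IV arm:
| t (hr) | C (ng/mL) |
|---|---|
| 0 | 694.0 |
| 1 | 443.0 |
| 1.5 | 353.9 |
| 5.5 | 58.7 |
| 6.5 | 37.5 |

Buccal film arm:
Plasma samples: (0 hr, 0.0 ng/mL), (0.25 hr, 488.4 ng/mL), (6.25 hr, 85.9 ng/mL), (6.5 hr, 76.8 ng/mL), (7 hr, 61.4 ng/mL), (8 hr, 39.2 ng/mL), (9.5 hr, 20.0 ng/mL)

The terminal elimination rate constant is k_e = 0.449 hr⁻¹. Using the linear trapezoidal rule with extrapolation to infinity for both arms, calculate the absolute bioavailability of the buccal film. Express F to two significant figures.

Trapezoidal AUC_0→6.5 (IV):
  [0→1]: (694.0+443.0)/2 × 1 = 568.5
  [1→1.5]: (443.0+353.9)/2 × 0.5 = 199.225
  [1.5→5.5]: (353.9+58.7)/2 × 4 = 825.2
  [5.5→6.5]: (58.7+37.5)/2 × 1 = 48.1
  Sum = 1641.025 ng/mL·hr
IV tail: 37.5/0.449 = 83.519; AUC_iv,0→∞ = 1641.025 + 83.519 = 1724.544 ng/mL·hr
Trapezoidal AUC_0→9.5 (buccal film):
  [0→0.25]: (0.0+488.4)/2 × 0.25 = 61.05
  [0.25→6.25]: (488.4+85.9)/2 × 6 = 1722.9
  [6.25→6.5]: (85.9+76.8)/2 × 0.25 = 20.3375
  [6.5→7]: (76.8+61.4)/2 × 0.5 = 34.55
  [7→8]: (61.4+39.2)/2 × 1 = 50.3
  [8→9.5]: (39.2+20.0)/2 × 1.5 = 44.4
  Sum = 1933.5375 ng/mL·hr
buccal film tail: 20.0/0.449 = 44.543; AUC_ev,0→∞ = 1933.5375 + 44.543 = 1978.0805 ng/mL·hr
F = (AUC_ev/D_ev)/(AUC_iv/D_iv) = (1978.0805/400)/(1724.544/200) = 4.9452/8.62272 = 0.5735

F = 0.57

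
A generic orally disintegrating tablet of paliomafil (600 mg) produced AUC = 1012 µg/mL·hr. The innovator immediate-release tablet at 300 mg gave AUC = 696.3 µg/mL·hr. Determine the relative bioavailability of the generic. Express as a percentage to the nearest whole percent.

F_rel = 73%

F_rel = (AUC_test/D_test) / (AUC_ref/D_ref)
      = (1012/600) / (696.3/300)
      = 1.68667 / 2.321 = 0.7267 = 72.67%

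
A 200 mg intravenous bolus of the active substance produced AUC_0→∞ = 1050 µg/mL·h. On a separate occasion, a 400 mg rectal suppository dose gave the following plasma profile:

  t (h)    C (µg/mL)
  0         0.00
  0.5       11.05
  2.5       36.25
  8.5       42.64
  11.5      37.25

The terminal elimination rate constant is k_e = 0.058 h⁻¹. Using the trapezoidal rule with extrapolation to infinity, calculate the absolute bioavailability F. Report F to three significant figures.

F = 0.499

Trapezoidal AUC_0→11.5 (rectal suppository):
  [0→0.5]: (0.00+11.05)/2 × 0.5 = 2.7625
  [0.5→2.5]: (11.05+36.25)/2 × 2 = 47.3
  [2.5→8.5]: (36.25+42.64)/2 × 6 = 236.67
  [8.5→11.5]: (42.64+37.25)/2 × 3 = 119.835
  Sum = 406.5675 µg/mL·h
Tail: C_last/k_e = 37.25/0.058 = 642.241
AUC_0→∞ (rectal suppository) = 406.5675 + 642.241 = 1048.8085 µg/mL·h
F = (AUC_ev/D_ev)/(AUC_iv/D_iv) = (1048.8085/400)/(1050/200) = 2.62202/5.25 = 0.4994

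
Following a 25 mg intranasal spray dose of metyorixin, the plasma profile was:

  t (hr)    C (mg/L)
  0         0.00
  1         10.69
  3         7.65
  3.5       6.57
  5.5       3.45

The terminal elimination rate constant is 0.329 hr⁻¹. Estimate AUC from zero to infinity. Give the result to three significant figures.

Trapezoidal AUC_0→5.5:
  [0→1]: (0.00+10.69)/2 × 1 = 5.345
  [1→3]: (10.69+7.65)/2 × 2 = 18.34
  [3→3.5]: (7.65+6.57)/2 × 0.5 = 3.555
  [3.5→5.5]: (6.57+3.45)/2 × 2 = 10.02
  Sum = 37.26 mg/L·hr
Extrapolated tail: C_last / k_e = 3.45 / 0.329 = 10.486
AUC_0→∞ = 37.26 + 10.486 = 47.746 mg/L·hr

AUC = 47.7 mg/L·hr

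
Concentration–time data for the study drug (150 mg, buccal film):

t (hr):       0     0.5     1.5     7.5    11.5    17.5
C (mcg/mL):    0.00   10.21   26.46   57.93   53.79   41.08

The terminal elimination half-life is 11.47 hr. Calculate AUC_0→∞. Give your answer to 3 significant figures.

Trapezoidal AUC_0→17.5:
  [0→0.5]: (0.00+10.21)/2 × 0.5 = 2.5525
  [0.5→1.5]: (10.21+26.46)/2 × 1 = 18.335
  [1.5→7.5]: (26.46+57.93)/2 × 6 = 253.17
  [7.5→11.5]: (57.93+53.79)/2 × 4 = 223.44
  [11.5→17.5]: (53.79+41.08)/2 × 6 = 284.61
  Sum = 782.1075 mcg/mL·hr
k_e = ln2 / t½ = 0.693147 / 11.47 = 0.0604 hr^-1
Extrapolated tail: C_last / k_e = 41.08 / 0.0604 = 680.132
AUC_0→∞ = 782.1075 + 680.132 = 1462.2395 mcg/mL·hr

AUC = 1460 mcg/mL·hr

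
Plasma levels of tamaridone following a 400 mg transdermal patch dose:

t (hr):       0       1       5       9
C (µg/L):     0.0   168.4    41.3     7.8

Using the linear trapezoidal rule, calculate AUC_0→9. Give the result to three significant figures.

Trapezoidal AUC_0→9:
  [0→1]: (0.0+168.4)/2 × 1 = 84.2
  [1→5]: (168.4+41.3)/2 × 4 = 419.4
  [5→9]: (41.3+7.8)/2 × 4 = 98.2
  Sum = 601.8 µg/L·hr

AUC = 602 µg/L·hr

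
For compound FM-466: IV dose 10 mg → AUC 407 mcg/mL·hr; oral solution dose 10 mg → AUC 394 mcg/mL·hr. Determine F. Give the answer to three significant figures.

F = (AUC_ev / D_ev) / (AUC_iv / D_iv)
  = (394/10) / (407/10)
  = 39.4 / 40.7 = 0.9681

F = 0.968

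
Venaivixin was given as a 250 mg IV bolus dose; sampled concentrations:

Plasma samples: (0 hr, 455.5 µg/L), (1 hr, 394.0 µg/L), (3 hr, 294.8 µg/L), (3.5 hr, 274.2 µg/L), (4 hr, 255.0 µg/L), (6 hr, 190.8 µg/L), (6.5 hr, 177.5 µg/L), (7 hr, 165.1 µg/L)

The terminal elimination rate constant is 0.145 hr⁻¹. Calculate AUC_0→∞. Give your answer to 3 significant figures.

AUC = 3150 µg/L·hr

Trapezoidal AUC_0→7:
  [0→1]: (455.5+394.0)/2 × 1 = 424.75
  [1→3]: (394.0+294.8)/2 × 2 = 688.8
  [3→3.5]: (294.8+274.2)/2 × 0.5 = 142.25
  [3.5→4]: (274.2+255.0)/2 × 0.5 = 132.3
  [4→6]: (255.0+190.8)/2 × 2 = 445.8
  [6→6.5]: (190.8+177.5)/2 × 0.5 = 92.075
  [6.5→7]: (177.5+165.1)/2 × 0.5 = 85.65
  Sum = 2011.625 µg/L·hr
Extrapolated tail: C_last / k_e = 165.1 / 0.145 = 1138.621
AUC_0→∞ = 2011.625 + 1138.621 = 3150.246 µg/L·hr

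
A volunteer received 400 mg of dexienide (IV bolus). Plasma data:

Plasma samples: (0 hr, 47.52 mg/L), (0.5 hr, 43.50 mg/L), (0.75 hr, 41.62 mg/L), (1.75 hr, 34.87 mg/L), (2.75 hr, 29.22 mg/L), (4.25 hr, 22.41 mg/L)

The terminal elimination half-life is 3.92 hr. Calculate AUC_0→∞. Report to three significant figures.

AUC = 269 mg/L·hr

Trapezoidal AUC_0→4.25:
  [0→0.5]: (47.52+43.50)/2 × 0.5 = 22.755
  [0.5→0.75]: (43.50+41.62)/2 × 0.25 = 10.64
  [0.75→1.75]: (41.62+34.87)/2 × 1 = 38.245
  [1.75→2.75]: (34.87+29.22)/2 × 1 = 32.045
  [2.75→4.25]: (29.22+22.41)/2 × 1.5 = 38.7225
  Sum = 142.4075 mg/L·hr
k_e = ln2 / t½ = 0.693147 / 3.92 = 0.1768 hr^-1
Extrapolated tail: C_last / k_e = 22.41 / 0.1768 = 126.753
AUC_0→∞ = 142.4075 + 126.753 = 269.1605 mg/L·hr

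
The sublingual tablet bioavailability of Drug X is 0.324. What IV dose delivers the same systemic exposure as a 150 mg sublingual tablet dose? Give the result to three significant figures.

Systemic exposure from an extravascular dose = F × D_ev, so the equivalent IV dose is F × D_ev.
D_iv = F × D_ev = 0.324 × 150 = 48.6 mg

D_iv = 48.6 mg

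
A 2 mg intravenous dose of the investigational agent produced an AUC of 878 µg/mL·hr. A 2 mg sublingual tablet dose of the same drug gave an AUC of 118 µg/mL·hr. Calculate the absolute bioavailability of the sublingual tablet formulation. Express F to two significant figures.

F = 0.13

F = (AUC_ev / D_ev) / (AUC_iv / D_iv)
  = (118/2) / (878/2)
  = 59 / 439 = 0.1344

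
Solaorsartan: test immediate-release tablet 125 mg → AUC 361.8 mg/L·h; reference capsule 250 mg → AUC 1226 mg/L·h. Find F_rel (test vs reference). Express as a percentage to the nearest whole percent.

F_rel = (AUC_test/D_test) / (AUC_ref/D_ref)
      = (361.8/125) / (1226/250)
      = 2.8944 / 4.904 = 0.5902 = 59.02%

F_rel = 59%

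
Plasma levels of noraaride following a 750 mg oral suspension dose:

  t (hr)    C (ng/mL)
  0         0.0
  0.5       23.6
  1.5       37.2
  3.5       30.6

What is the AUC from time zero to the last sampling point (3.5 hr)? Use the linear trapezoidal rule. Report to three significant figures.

Trapezoidal AUC_0→3.5:
  [0→0.5]: (0.0+23.6)/2 × 0.5 = 5.9
  [0.5→1.5]: (23.6+37.2)/2 × 1 = 30.4
  [1.5→3.5]: (37.2+30.6)/2 × 2 = 67.8
  Sum = 104.1 ng/mL·hr

AUC = 104 ng/mL·hr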